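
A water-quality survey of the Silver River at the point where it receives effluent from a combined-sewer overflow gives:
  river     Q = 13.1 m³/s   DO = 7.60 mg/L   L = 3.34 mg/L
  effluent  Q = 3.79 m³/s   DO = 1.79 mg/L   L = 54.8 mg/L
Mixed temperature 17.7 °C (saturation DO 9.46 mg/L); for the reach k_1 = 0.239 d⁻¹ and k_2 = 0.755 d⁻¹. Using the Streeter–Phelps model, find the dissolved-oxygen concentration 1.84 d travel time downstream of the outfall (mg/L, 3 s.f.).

Mixed DO = (13.1×7.60 + 3.79×1.79)/(13.1+3.79) = 106.3/16.89 = 6.296 mg/L.
Mixed L₀ = (13.1×3.34 + 3.79×54.8)/(16.89) = 251.4/16.89 = 14.89 mg/L.
Initial deficit D₀ = C_s − DO₀ = 9.46 − 6.296 = 3.164 mg/L.
D(1.84) = [0.239×14.89/(0.755−0.239)](e^(−0.239×1.84) − e^(−0.755×1.84)) + 3.164 e^(−0.755×1.84)
= 6.895 × (0.6442 − 0.2493) + 3.164 × 0.2493 = 3.512 mg/L.
DO = 9.46 − 3.512 = 5.948 mg/L.

DO ≈ 5.95 mg/L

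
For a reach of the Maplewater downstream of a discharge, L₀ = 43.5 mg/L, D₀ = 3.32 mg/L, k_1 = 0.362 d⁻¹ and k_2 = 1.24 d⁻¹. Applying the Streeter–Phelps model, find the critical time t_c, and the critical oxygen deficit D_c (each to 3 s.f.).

t_c ≈ 1.17 d; D_c ≈ 8.32 mg/L

With k_2/k_1 = 3.425 and 1 − D₀(k_2−k_1)/(k_1 L₀) = 0.8149,
t_c = ln(3.425 × 0.8149) / (1.24 − 0.362) = ln(2.791) / 0.8780 = 1.027/0.8780 = 1.169 d.
L(t_c) = L₀ e^(−k_1 t_c) = 43.5 × 0.6549 = 28.49 mg/L, and at the critical point k_2 D_c = k_1 L, so D_c = (0.362/1.24) × 28.49 = 8.317 mg/L.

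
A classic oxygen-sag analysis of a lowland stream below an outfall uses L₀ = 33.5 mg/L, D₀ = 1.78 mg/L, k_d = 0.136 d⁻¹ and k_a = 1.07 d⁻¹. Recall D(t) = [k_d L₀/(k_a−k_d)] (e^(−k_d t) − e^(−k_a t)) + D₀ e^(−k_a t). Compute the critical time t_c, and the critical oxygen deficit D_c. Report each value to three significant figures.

At the critical point dD/dt = 0, so k_d L₀ e^(−k_d t) = k_a D. Substituting D(t) from the Streeter–Phelps equation and solving for t gives
t_c = ln[(k_a/k_d)(1 − D₀(k_a−k_d)/(k_d L₀))] / (k_a−k_d).
Here k_a−k_d = 0.9340 d⁻¹ and 1 − D₀(k_a−k_d)/(k_d L₀) = 1 − 1.78×0.9340/(0.136×33.5) = 0.6351, so
t_c = ln(7.868 × 0.6351) / 0.9340 = 1.609 / 0.9340 = 1.722 d.
D_c = (k_d/k_a) L₀ e^(−k_d t_c) = (0.136/1.07) × 33.5 × e^(−0.136×1.722) = 0.1271 × 33.5 × 0.7912 = 3.369 mg/L.

t_c ≈ 1.72 d; D_c ≈ 3.37 mg/L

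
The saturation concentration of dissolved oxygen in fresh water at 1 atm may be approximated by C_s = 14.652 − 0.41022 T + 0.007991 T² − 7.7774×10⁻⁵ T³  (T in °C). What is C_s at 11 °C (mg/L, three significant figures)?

C_s = 14.652 − 0.41022×11 + 0.007991×11² − 7.7774×10⁻⁵×11³ = 11.00 mg/L.

C_s ≈ 11.0 mg/L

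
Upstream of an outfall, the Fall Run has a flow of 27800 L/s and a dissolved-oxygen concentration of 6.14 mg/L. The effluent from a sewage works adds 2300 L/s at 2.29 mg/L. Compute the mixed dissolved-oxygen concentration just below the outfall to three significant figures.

5.85 mg/L

Flow-weighted mixing: C = (Q_r C_r + Q_w C_w)/(Q_r + Q_w)
= (27800×6.14 + 2300×2.29)/(27800 + 2300) = 176000/30100 = 5.846 mg/L.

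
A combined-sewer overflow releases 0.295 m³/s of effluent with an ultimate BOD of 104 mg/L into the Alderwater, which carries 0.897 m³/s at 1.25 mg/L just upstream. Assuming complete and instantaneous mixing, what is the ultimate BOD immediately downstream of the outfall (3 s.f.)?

26.7 mg/L

Flow-weighted mixing: C = (Q_r C_r + Q_w C_w)/(Q_r + Q_w)
= (0.897×1.25 + 0.295×104)/(0.897 + 0.295) = 31.80/1.192 = 26.68 mg/L.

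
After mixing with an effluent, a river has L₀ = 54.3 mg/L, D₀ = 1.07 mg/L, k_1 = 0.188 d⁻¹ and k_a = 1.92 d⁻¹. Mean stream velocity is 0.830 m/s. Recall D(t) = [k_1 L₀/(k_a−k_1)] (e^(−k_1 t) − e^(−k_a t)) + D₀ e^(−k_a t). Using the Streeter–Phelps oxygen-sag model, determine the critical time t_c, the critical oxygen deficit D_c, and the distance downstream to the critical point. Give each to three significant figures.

t_c ≈ 1.23 d; D_c ≈ 4.22 mg/L; x_c ≈ 87.9 km

t_c = [1/(k_a−k_1)] ln[(k_a/k_1)(1 − D₀(k_a−k_1)/(k_1 L₀))]
= [1/(1.92−0.188)] ln[(1.92/0.188)(1 − 1.07×1.732/(0.188×54.3))]
= (1/1.732) ln[10.21 × 0.8185] = 0.5774 × ln(8.359) = 0.5774 × 2.123 = 1.226 d.
D_c = (k_1/k_a) L₀ e^(−k_1 t_c) = (0.188/1.92) × 54.3 × e^(−0.188×1.226) = 0.09792 × 54.3 × 0.7942 = 4.222 mg/L.
x_c = v t_c = 0.830 m/s × 1.226 d × 86400 s/d = 87910 m ≈ 87.9 km.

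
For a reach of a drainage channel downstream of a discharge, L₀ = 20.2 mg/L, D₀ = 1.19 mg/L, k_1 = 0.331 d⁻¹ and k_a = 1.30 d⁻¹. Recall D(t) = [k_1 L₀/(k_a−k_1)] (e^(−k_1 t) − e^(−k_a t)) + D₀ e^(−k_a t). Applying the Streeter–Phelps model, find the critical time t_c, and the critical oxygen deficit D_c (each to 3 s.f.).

At the critical point dD/dt = 0, so k_1 L₀ e^(−k_1 t) = k_a D. Substituting D(t) from the Streeter–Phelps equation and solving for t gives
t_c = ln[(k_a/k_1)(1 − D₀(k_a−k_1)/(k_1 L₀))] / (k_a−k_1).
Here k_a−k_1 = 0.9690 d⁻¹ and 1 − D₀(k_a−k_1)/(k_1 L₀) = 1 − 1.19×0.9690/(0.331×20.2) = 0.8275, so
t_c = ln(3.927 × 0.8275) / 0.9690 = 1.179 / 0.9690 = 1.216 d.
L(t_c) = L₀ e^(−k_1 t_c) = 20.2 × 0.6686 = 13.50 mg/L, and at the critical point k_a D_c = k_1 L, so D_c = (0.331/1.30) × 13.50 = 3.439 mg/L.

t_c ≈ 1.22 d; D_c ≈ 3.44 mg/L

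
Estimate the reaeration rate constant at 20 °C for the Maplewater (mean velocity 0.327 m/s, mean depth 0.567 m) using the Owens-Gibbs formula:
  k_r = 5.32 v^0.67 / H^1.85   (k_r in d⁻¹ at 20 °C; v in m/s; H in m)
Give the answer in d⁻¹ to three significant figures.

k_r ≈ 7.19 d⁻¹

k_r = 5.32 × 0.327^0.67 / 0.567^1.85 = 5.32 × 0.4729 / 0.3500 = 7.187 d⁻¹.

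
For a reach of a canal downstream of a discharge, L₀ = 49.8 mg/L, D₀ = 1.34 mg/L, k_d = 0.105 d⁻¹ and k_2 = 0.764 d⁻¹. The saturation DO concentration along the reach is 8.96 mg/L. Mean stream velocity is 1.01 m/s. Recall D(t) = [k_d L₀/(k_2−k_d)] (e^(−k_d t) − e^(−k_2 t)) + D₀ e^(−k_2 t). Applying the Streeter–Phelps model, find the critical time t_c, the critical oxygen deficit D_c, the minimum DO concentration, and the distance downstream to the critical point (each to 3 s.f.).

At the critical point dD/dt = 0, so k_d L₀ e^(−k_d t) = k_2 D. Substituting D(t) from the Streeter–Phelps equation and solving for t gives
t_c = ln[(k_2/k_d)(1 − D₀(k_2−k_d)/(k_d L₀))] / (k_2−k_d).
Here k_2−k_d = 0.6590 d⁻¹ and 1 − D₀(k_2−k_d)/(k_d L₀) = 1 − 1.34×0.6590/(0.105×49.8) = 0.8311, so
t_c = ln(7.276 × 0.8311) / 0.6590 = 1.800 / 0.6590 = 2.731 d.
D_c = (k_d/k_2) L₀ e^(−k_d t_c) = (0.105/0.764) × 49.8 × e^(−0.105×2.731) = 0.1374 × 49.8 × 0.7507 = 5.138 mg/L.
Minimum DO = C_s − D_c = 8.96 − 5.138 = 3.822 mg/L.
x_c = v t_c = 1.01 m/s × 2.731 d × 86400 s/d = 238300 m ≈ 238 km.

t_c ≈ 2.73 d; D_c ≈ 5.14 mg/L; min DO ≈ 3.82 mg/L; x_c ≈ 238 km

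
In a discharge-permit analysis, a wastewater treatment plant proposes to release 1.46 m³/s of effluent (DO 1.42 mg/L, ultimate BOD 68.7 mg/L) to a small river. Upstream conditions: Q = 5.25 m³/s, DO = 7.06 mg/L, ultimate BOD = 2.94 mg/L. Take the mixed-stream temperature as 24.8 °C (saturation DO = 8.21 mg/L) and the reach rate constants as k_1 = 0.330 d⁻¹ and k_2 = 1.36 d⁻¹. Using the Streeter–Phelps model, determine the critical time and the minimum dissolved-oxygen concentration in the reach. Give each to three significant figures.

Mixed DO = (5.25×7.06 + 1.46×1.42)/(5.25+1.46) = 39.14/6.710 = 5.833 mg/L.
Mixed L₀ = (5.25×2.94 + 1.46×68.7)/(6.710) = 115.7/6.710 = 17.25 mg/L.
Initial deficit D₀ = C_s − DO₀ = 8.21 − 5.833 = 2.377 mg/L.
t_c = (1/1.030) ln[(1.36/0.330)(1 − 2.377×1.030/(0.330×17.25))] = 0.9709 × ln(2.348) = 0.8289 d.
D_c = (0.330/1.36) × 17.25 × e^(−0.330×0.8289) = 0.2426 × 17.25 × 0.7607 = 3.184 mg/L.
Minimum DO = 8.21 − 3.184 = 5.026 mg/L.

t_c ≈ 0.829 d; minimum DO ≈ 5.03 mg/L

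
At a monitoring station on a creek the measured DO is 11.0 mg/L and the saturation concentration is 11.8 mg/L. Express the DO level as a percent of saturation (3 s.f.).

% saturation = C/C_s × 100 = 11.0/11.8 × 100 = 93.2 %.

93.2 % saturation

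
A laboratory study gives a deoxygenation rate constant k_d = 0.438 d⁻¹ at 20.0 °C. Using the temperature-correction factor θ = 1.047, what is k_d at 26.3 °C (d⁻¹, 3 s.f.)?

k_d(T₂) = k_d(T₁) · θ^(T₂−T₁) = 0.438 × 1.047^(26.3−20.0)
= 0.438 × 1.047^6.30 = 0.438 × 1.336 = 0.5850 d⁻¹.

k_d ≈ 0.585 d⁻¹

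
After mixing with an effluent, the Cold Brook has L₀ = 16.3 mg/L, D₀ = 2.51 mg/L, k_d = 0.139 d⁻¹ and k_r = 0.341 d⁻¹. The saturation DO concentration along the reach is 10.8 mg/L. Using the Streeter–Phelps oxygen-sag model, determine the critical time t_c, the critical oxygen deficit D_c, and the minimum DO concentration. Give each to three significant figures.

t_c ≈ 3.19 d; D_c ≈ 4.27 mg/L; min DO ≈ 6.53 mg/L

With k_r/k_d = 2.453 and 1 − D₀(k_r−k_d)/(k_d L₀) = 0.7762,
t_c = ln(2.453 × 0.7762) / (0.341 − 0.139) = ln(1.904) / 0.2020 = 0.6441/0.2020 = 3.189 d.
D_c = (k_d/k_r) L₀ e^(−k_d t_c) = (0.139/0.341) × 16.3 × e^(−0.139×3.189) = 0.4076 × 16.3 × 0.6420 = 4.265 mg/L.
Minimum DO = C_s − D_c = 10.8 − 4.265 = 6.535 mg/L.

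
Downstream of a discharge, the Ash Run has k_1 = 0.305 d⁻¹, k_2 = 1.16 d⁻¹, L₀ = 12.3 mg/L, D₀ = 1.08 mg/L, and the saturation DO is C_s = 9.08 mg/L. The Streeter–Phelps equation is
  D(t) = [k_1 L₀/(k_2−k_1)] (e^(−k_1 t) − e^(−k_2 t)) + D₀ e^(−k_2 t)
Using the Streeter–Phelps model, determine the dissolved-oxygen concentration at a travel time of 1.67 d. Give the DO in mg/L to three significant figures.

k_1 L₀/(k_2−k_1) = 0.305×12.3/(1.16−0.305) = 3.752/0.8550 = 4.388 mg/L.
e^(−k_1 t) = e^(−0.305×1.670) = 0.6009; e^(−k_2 t) = e^(−1.16×1.670) = 0.1441.
D = 4.388 × (0.6009 − 0.1441) + 1.08 × 0.1441 = 2.004 + 0.1556 = 2.160 mg/L.
DO = C_s − D = 9.08 − 2.160 = 6.920 mg/L.

DO ≈ 6.92 mg/L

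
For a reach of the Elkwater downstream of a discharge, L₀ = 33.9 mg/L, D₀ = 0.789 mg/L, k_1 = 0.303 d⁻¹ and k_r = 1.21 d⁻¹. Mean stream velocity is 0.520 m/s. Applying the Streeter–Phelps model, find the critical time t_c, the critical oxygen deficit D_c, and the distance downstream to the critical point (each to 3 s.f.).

t_c ≈ 1.45 d; D_c ≈ 5.48 mg/L; x_c ≈ 65.0 km

t_c = [1/(k_r−k_1)] ln[(k_r/k_1)(1 − D₀(k_r−k_1)/(k_1 L₀))]
= [1/(1.21−0.303)] ln[(1.21/0.303)(1 − 0.789×0.9070/(0.303×33.9))]
= (1/0.9070) ln[3.993 × 0.9303] = 1.103 × ln(3.715) = 1.103 × 1.312 = 1.447 d.
L(t_c) = L₀ e^(−k_1 t_c) = 33.9 × 0.6450 = 21.87 mg/L, and at the critical point k_r D_c = k_1 L, so D_c = (0.303/1.21) × 21.87 = 5.476 mg/L.
x_c = v t_c = 0.520 m/s × 1.447 d × 86400 s/d = 65010 m ≈ 65.0 km.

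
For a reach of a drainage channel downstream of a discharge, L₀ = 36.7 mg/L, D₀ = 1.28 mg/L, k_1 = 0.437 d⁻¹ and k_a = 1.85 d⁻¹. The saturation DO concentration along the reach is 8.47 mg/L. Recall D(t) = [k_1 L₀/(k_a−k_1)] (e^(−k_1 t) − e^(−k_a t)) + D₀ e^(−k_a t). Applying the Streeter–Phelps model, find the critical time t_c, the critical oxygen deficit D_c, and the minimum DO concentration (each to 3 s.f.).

t_c ≈ 0.937 d; D_c ≈ 5.76 mg/L; min DO ≈ 2.71 mg/L

At the critical point dD/dt = 0, so k_1 L₀ e^(−k_1 t) = k_a D. Substituting D(t) from the Streeter–Phelps equation and solving for t gives
t_c = ln[(k_a/k_1)(1 − D₀(k_a−k_1)/(k_1 L₀))] / (k_a−k_1).
Here k_a−k_1 = 1.413 d⁻¹ and 1 − D₀(k_a−k_1)/(k_1 L₀) = 1 − 1.28×1.413/(0.437×36.7) = 0.8872, so
t_c = ln(4.233 × 0.8872) / 1.413 = 1.323 / 1.413 = 0.9366 d.
L(t_c) = L₀ e^(−k_1 t_c) = 36.7 × 0.6641 = 24.37 mg/L, and at the critical point k_a D_c = k_1 L, so D_c = (0.437/1.85) × 24.37 = 5.757 mg/L.
Minimum DO = C_s − D_c = 8.47 − 5.757 = 2.713 mg/L.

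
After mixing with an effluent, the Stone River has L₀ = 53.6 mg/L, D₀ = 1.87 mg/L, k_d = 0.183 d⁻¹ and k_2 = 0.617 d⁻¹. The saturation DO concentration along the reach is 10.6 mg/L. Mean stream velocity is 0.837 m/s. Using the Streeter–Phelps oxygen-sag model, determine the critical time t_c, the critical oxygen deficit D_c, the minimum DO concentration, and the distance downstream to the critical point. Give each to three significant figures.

t_c = [1/(k_2−k_d)] ln[(k_2/k_d)(1 − D₀(k_2−k_d)/(k_d L₀))]
= [1/(0.617−0.183)] ln[(0.617/0.183)(1 − 1.87×0.4340/(0.183×53.6))]
= (1/0.4340) ln[3.372 × 0.9173] = 2.304 × ln(3.093) = 2.304 × 1.129 = 2.601 d.
L(t_c) = L₀ e^(−k_d t_c) = 53.6 × 0.6212 = 33.30 mg/L, and at the critical point k_2 D_c = k_d L, so D_c = (0.183/0.617) × 33.30 = 9.876 mg/L.
Minimum DO = C_s − D_c = 10.6 − 9.876 = 0.7240 mg/L.
x_c = v t_c = 0.837 m/s × 2.601 d × 86400 s/d = 188100 m ≈ 188 km.

t_c ≈ 2.60 d; D_c ≈ 9.88 mg/L; min DO ≈ 0.724 mg/L; x_c ≈ 188 km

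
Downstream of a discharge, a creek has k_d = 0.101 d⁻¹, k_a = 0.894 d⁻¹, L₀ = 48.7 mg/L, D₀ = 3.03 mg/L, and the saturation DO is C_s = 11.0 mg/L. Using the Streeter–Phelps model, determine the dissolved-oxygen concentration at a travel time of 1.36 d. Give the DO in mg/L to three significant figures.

k_d L₀/(k_a−k_d) = 0.101×48.7/(0.894−0.101) = 4.919/0.7930 = 6.203 mg/L.
e^(−k_d t) = e^(−0.101×1.360) = 0.8717; e^(−k_a t) = e^(−0.894×1.360) = 0.2965.
D = 6.203 × (0.8717 − 0.2965) + 3.03 × 0.2965 = 3.568 + 0.8983 = 4.466 mg/L.
DO = C_s − D = 11.0 − 4.466 = 6.534 mg/L.

DO ≈ 6.53 mg/L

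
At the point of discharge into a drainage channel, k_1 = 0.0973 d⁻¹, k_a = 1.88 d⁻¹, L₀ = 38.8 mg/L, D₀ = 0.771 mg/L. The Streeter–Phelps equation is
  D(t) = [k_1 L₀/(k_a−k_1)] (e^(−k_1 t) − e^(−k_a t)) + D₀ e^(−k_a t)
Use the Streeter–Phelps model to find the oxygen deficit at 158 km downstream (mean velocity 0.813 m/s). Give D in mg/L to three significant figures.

Travel time t = x/v = 158 km / (0.813 m/s) = 158000 m / 0.813 m/s = 194300 s = 2.249 d.
k_1 L₀/(k_a−k_1) = 0.0973×38.8/(1.88−0.0973) = 3.775/1.783 = 2.118 mg/L.
e^(−k_1 t) = e^(−0.0973×2.249) = 0.8034; e^(−k_a t) = e^(−1.88×2.249) = 0.01457.
D = 2.118 × (0.8034 − 0.01457) + 0.771 × 0.01457 = 1.671 + 0.01123 = 1.682 mg/L.

D ≈ 1.68 mg/L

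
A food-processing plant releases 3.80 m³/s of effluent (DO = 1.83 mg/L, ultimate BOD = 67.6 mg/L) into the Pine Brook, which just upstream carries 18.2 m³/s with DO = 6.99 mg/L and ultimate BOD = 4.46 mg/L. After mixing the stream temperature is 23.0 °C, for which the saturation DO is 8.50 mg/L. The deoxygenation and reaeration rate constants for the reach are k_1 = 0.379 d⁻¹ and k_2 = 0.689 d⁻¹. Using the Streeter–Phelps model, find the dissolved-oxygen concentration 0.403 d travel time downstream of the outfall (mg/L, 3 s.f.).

DO ≈ 4.79 mg/L

Mixed DO = (18.2×6.99 + 3.80×1.83)/(18.2+3.80) = 134.2/22.00 = 6.099 mg/L.
Mixed L₀ = (18.2×4.46 + 3.80×67.6)/(22.00) = 338.1/22.00 = 15.37 mg/L.
Initial deficit D₀ = C_s − DO₀ = 8.50 − 6.099 = 2.401 mg/L.
D(0.403) = [0.379×15.37/(0.689−0.379)](e^(−0.379×0.403) − e^(−0.689×0.403)) + 2.401 e^(−0.689×0.403)
= 18.79 × (0.8584 − 0.7575) + 2.401 × 0.7575 = 3.713 mg/L.
DO = 8.50 − 3.713 = 4.787 mg/L.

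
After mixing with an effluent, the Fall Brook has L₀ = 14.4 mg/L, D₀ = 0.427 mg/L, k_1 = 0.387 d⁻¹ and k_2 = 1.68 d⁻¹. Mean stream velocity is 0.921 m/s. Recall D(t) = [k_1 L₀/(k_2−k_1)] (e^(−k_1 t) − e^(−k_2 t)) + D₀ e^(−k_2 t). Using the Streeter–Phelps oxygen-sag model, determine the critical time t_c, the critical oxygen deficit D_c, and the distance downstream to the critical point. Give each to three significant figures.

With k_2/k_1 = 4.341 and 1 − D₀(k_2−k_1)/(k_1 L₀) = 0.9009,
t_c = ln(4.341 × 0.9009) / (1.68 − 0.387) = ln(3.911) / 1.293 = 1.364/1.293 = 1.055 d.
L(t_c) = L₀ e^(−k_1 t_c) = 14.4 × 0.6649 = 9.574 mg/L, and at the critical point k_2 D_c = k_1 L, so D_c = (0.387/1.68) × 9.574 = 2.205 mg/L.
x_c = v t_c = 0.921 m/s × 1.055 d × 86400 s/d = 83930 m ≈ 83.9 km.

t_c ≈ 1.05 d; D_c ≈ 2.21 mg/L; x_c ≈ 83.9 km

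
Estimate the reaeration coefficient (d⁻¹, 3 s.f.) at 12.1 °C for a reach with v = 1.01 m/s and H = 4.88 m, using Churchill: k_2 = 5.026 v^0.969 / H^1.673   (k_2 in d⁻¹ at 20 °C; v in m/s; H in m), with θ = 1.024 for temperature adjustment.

k_2(20) = 5.026 × 1.01^0.969 / 4.88^1.673 = 5.026 × 1.010 / 14.18 = 0.3578 d⁻¹.
k_2(12.1) = 0.3578 × 1.024^(12.1−20) = 0.3578 × 0.8291 = 0.2967 d⁻¹.

k_2 ≈ 0.297 d⁻¹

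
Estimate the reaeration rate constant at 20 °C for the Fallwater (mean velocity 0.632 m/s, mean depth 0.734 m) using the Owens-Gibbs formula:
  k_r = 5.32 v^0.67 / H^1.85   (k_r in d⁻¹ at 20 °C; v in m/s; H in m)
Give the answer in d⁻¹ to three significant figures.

k_r ≈ 6.93 d⁻¹

k_r = 5.32 × 0.632^0.67 / 0.734^1.85 = 5.32 × 0.7353 / 0.5643 = 6.932 d⁻¹.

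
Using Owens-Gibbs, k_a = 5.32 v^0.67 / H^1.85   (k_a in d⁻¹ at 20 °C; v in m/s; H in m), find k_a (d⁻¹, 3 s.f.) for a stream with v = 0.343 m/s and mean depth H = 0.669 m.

k_a = 5.32 × 0.343^0.67 / 0.669^1.85 = 5.32 × 0.4883 / 0.4754 = 5.464 d⁻¹.

k_a ≈ 5.46 d⁻¹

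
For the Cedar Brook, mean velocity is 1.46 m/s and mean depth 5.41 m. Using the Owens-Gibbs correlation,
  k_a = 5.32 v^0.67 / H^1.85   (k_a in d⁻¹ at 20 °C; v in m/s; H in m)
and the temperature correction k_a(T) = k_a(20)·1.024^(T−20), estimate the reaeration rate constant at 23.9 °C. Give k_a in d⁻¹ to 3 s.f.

k_a ≈ 0.331 d⁻¹

k_a(20) = 5.32 × 1.46^0.67 / 5.41^1.85 = 5.32 × 1.289 / 22.72 = 0.3017 d⁻¹.
k_a(23.9) = 0.3017 × 1.024^(23.9−20) = 0.3017 × 1.097 = 0.3310 d⁻¹.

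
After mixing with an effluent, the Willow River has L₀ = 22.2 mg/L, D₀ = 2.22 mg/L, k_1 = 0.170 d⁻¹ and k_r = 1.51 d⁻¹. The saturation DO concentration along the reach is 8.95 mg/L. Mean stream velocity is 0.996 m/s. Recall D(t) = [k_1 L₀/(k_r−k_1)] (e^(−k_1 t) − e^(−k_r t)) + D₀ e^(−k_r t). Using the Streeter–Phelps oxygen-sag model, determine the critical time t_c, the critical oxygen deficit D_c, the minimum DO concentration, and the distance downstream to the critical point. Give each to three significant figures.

t_c ≈ 0.471 d; D_c ≈ 2.31 mg/L; min DO ≈ 6.64 mg/L; x_c ≈ 40.6 km

At the critical point dD/dt = 0, so k_1 L₀ e^(−k_1 t) = k_r D. Substituting D(t) from the Streeter–Phelps equation and solving for t gives
t_c = ln[(k_r/k_1)(1 − D₀(k_r−k_1)/(k_1 L₀))] / (k_r−k_1).
Here k_r−k_1 = 1.340 d⁻¹ and 1 − D₀(k_r−k_1)/(k_1 L₀) = 1 − 2.22×1.340/(0.170×22.2) = 0.2118, so
t_c = ln(8.882 × 0.2118) / 1.340 = 0.6318 / 1.340 = 0.4715 d.
D_c = (k_1/k_r) L₀ e^(−k_1 t_c) = (0.170/1.51) × 22.2 × e^(−0.170×0.4715) = 0.1126 × 22.2 × 0.9230 = 2.307 mg/L.
Minimum DO = C_s − D_c = 8.95 − 2.307 = 6.643 mg/L.
x_c = v t_c = 0.996 m/s × 0.4715 d × 86400 s/d = 40570 m ≈ 40.6 km.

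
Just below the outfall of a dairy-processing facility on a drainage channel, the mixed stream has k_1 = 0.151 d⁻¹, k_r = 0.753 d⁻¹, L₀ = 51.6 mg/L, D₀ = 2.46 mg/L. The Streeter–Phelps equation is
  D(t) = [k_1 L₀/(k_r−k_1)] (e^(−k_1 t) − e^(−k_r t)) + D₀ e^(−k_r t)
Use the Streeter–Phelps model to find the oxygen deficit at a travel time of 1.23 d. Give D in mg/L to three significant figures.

k_1 L₀/(k_r−k_1) = 0.151×51.6/(0.753−0.151) = 7.792/0.6020 = 12.94 mg/L.
e^(−k_1 t) = e^(−0.151×1.230) = 0.8305; e^(−k_r t) = e^(−0.753×1.230) = 0.3961.
D = 12.94 × (0.8305 − 0.3961) + 2.46 × 0.3961 = 5.623 + 0.9743 = 6.597 mg/L.

D ≈ 6.60 mg/L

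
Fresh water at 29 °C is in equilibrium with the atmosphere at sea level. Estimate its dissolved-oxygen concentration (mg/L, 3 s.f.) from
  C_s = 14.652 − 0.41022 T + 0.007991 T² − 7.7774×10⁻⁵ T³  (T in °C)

C_s = 14.652 − 0.41022×29 + 0.007991×29² − 7.7774×10⁻⁵×29³ = 7.579 mg/L.

C_s ≈ 7.58 mg/L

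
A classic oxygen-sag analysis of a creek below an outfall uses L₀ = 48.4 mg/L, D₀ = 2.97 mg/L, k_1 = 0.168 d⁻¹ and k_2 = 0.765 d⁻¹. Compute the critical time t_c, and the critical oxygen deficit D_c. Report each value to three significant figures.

With k_2/k_1 = 4.554 and 1 − D₀(k_2−k_1)/(k_1 L₀) = 0.7819,
t_c = ln(4.554 × 0.7819) / (0.765 − 0.168) = ln(3.561) / 0.5970 = 1.270/0.5970 = 2.127 d.
D_c = (k_1/k_2) L₀ e^(−k_1 t_c) = (0.168/0.765) × 48.4 × e^(−0.168×2.127) = 0.2196 × 48.4 × 0.6995 = 7.435 mg/L.

t_c ≈ 2.13 d; D_c ≈ 7.44 mg/L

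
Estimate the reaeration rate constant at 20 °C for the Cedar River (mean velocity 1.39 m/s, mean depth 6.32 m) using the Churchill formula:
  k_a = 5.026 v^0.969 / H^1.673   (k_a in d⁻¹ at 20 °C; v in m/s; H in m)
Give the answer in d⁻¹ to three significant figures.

k_a = 5.026 × 1.39^0.969 / 6.32^1.673 = 5.026 × 1.376 / 21.86 = 0.3164 d⁻¹.

k_a ≈ 0.316 d⁻¹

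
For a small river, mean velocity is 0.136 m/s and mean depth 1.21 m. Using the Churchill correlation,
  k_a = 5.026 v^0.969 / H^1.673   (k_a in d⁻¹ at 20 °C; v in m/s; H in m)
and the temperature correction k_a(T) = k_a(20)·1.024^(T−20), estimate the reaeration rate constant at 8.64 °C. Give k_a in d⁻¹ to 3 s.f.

k_a ≈ 0.404 d⁻¹

k_a(20) = 5.026 × 0.136^0.969 / 1.21^1.673 = 5.026 × 0.1447 / 1.376 = 0.5286 d⁻¹.
k_a(8.64) = 0.5286 × 1.024^(8.64−20) = 0.5286 × 0.7638 = 0.4038 d⁻¹.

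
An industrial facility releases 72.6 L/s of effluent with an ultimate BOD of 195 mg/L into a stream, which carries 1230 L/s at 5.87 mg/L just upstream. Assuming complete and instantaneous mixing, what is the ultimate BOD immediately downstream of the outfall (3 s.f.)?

16.4 mg/L

Flow-weighted mixing: C = (Q_r C_r + Q_w C_w)/(Q_r + Q_w)
= (1230×5.87 + 72.6×195)/(1230 + 72.6) = 21380/1303 = 16.41 mg/L.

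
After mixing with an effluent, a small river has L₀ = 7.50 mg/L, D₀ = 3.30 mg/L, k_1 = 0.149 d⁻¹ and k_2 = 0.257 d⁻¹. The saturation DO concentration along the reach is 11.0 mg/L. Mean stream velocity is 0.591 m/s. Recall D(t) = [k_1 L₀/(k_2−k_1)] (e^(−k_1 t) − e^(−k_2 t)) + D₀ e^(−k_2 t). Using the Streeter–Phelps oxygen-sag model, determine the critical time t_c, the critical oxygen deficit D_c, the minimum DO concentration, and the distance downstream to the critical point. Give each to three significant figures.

At the critical point dD/dt = 0, so k_1 L₀ e^(−k_1 t) = k_2 D. Substituting D(t) from the Streeter–Phelps equation and solving for t gives
t_c = ln[(k_2/k_1)(1 − D₀(k_2−k_1)/(k_1 L₀))] / (k_2−k_1).
Here k_2−k_1 = 0.1080 d⁻¹ and 1 − D₀(k_2−k_1)/(k_1 L₀) = 1 − 3.30×0.1080/(0.149×7.50) = 0.6811, so
t_c = ln(1.725 × 0.6811) / 0.1080 = 0.1610 / 0.1080 = 1.491 d.
D_c = (k_1/k_2) L₀ e^(−k_1 t_c) = (0.149/0.257) × 7.50 × e^(−0.149×1.491) = 0.5798 × 7.50 × 0.8008 = 3.482 mg/L.
Minimum DO = C_s − D_c = 11.0 − 3.482 = 7.518 mg/L.
x_c = v t_c = 0.591 m/s × 1.491 d × 86400 s/d = 76140 m ≈ 76.1 km.

t_c ≈ 1.49 d; D_c ≈ 3.48 mg/L; min DO ≈ 7.52 mg/L; x_c ≈ 76.1 km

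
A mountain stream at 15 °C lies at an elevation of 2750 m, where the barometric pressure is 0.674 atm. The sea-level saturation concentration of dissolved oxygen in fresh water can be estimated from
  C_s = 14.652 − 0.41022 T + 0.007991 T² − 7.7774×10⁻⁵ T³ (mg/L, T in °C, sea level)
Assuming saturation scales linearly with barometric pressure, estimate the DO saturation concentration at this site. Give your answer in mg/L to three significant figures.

At sea level: C_s = 14.652 − 0.41022×15 + 0.007991×15² − 7.7774×10⁻⁵×15³ = 10.03 mg/L.
Pressure correction: C_s' = 10.03 × 0.674 = 6.763 mg/L.

C_s ≈ 6.76 mg/L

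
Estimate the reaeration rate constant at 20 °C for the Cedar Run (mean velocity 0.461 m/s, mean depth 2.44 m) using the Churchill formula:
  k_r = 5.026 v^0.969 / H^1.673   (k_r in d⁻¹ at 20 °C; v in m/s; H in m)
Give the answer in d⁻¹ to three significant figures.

k_r = 5.026 × 0.461^0.969 / 2.44^1.673 = 5.026 × 0.4722 / 4.447 = 0.5336 d⁻¹.

k_r ≈ 0.534 d⁻¹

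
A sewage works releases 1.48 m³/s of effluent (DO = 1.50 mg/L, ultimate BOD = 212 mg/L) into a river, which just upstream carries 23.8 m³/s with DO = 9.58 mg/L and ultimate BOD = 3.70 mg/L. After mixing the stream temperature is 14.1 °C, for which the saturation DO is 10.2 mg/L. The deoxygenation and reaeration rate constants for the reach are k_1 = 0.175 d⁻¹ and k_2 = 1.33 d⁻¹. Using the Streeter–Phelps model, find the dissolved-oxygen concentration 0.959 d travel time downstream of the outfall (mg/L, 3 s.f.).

Mixed DO = (23.8×9.58 + 1.48×1.50)/(23.8+1.48) = 230.2/25.28 = 9.107 mg/L.
Mixed L₀ = (23.8×3.70 + 1.48×212)/(25.28) = 401.8/25.28 = 15.89 mg/L.
Initial deficit D₀ = C_s − DO₀ = 10.2 − 9.107 = 1.093 mg/L.
D(0.959) = [0.175×15.89/(1.33−0.175)](e^(−0.175×0.959) − e^(−1.33×0.959)) + 1.093 e^(−1.33×0.959)
= 2.408 × (0.8455 − 0.2793) + 1.093 × 0.2793 = 1.669 mg/L.
DO = 10.2 − 1.669 = 8.531 mg/L.

DO ≈ 8.53 mg/L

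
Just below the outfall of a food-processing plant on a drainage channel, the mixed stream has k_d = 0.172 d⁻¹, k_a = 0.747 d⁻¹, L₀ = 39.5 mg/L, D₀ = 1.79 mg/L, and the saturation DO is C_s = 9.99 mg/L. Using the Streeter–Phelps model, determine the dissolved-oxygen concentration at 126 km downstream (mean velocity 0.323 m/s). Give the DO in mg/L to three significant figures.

Travel time t = x/v = 126 km / (0.323 m/s) = 126000 m / 0.323 m/s = 390100 s = 4.515 d.
k_d L₀/(k_a−k_d) = 0.172×39.5/(0.747−0.172) = 6.794/0.5750 = 11.82 mg/L.
e^(−k_d t) = e^(−0.172×4.515) = 0.4600; e^(−k_a t) = e^(−0.747×4.515) = 0.03430.
D = 11.82 × (0.4600 − 0.03430) + 1.79 × 0.03430 = 5.030 + 0.06139 = 5.091 mg/L.
DO = C_s − D = 9.99 − 5.091 = 4.899 mg/L.

DO ≈ 4.90 mg/L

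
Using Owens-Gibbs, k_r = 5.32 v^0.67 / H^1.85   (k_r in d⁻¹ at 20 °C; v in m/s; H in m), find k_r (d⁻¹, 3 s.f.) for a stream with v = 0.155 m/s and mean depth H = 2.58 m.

k_r = 5.32 × 0.155^0.67 / 2.58^1.85 = 5.32 × 0.2868 / 5.774 = 0.2642 d⁻¹.

k_r ≈ 0.264 d⁻¹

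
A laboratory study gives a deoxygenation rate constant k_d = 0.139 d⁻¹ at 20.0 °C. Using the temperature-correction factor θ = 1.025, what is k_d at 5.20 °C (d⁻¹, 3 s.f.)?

k_d(T₂) = k_d(T₁) · θ^(T₂−T₁) = 0.139 × 1.025^(5.20−20.0)
= 0.139 × 1.025^-14.8 = 0.139 × 0.6939 = 0.09645 d⁻¹.

k_d ≈ 0.0964 d⁻¹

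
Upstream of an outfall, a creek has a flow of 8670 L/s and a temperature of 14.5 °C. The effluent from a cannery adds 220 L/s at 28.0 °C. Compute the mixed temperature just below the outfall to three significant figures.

14.8 °C

Flow-weighted mixing: C = (Q_r C_r + Q_w C_w)/(Q_r + Q_w)
= (8670×14.5 + 220×28.0)/(8670 + 220) = 131900/8890 = 14.83 °C.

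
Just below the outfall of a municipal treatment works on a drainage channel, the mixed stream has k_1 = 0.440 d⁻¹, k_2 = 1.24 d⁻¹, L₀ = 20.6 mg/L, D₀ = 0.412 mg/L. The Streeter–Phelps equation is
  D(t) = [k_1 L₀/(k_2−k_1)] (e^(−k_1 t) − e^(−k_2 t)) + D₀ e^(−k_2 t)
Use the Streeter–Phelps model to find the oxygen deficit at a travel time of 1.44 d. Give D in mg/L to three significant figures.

k_1 L₀/(k_2−k_1) = 0.440×20.6/(1.24−0.440) = 9.064/0.8000 = 11.33 mg/L.
e^(−k_1 t) = e^(−0.440×1.440) = 0.5307; e^(−k_2 t) = e^(−1.24×1.440) = 0.1677.
D = 11.33 × (0.5307 − 0.1677) + 0.412 × 0.1677 = 4.113 + 0.06909 = 4.182 mg/L.

D ≈ 4.18 mg/L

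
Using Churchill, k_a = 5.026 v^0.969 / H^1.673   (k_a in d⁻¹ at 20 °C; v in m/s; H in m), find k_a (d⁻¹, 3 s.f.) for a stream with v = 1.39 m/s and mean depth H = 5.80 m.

k_a ≈ 0.365 d⁻¹

k_a = 5.026 × 1.39^0.969 / 5.80^1.673 = 5.026 × 1.376 / 18.93 = 0.3652 d⁻¹.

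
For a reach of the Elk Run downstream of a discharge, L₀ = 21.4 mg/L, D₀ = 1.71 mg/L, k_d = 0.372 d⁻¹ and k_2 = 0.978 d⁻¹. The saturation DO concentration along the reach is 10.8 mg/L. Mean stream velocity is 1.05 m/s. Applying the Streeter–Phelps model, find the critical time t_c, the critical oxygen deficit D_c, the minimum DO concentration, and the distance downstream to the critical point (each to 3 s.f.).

t_c ≈ 1.36 d; D_c ≈ 4.90 mg/L; min DO ≈ 5.90 mg/L; x_c ≈ 124 km

t_c = [1/(k_2−k_d)] ln[(k_2/k_d)(1 − D₀(k_2−k_d)/(k_d L₀))]
= [1/(0.978−0.372)] ln[(0.978/0.372)(1 − 1.71×0.6060/(0.372×21.4))]
= (1/0.6060) ln[2.629 × 0.8698] = 1.650 × ln(2.287) = 1.650 × 0.8272 = 1.365 d.
L(t_c) = L₀ e^(−k_d t_c) = 21.4 × 0.6018 = 12.88 mg/L, and at the critical point k_2 D_c = k_d L, so D_c = (0.372/0.978) × 12.88 = 4.899 mg/L.
Minimum DO = C_s − D_c = 10.8 − 4.899 = 5.901 mg/L.
x_c = v t_c = 1.05 m/s × 1.365 d × 86400 s/d = 123800 m ≈ 124 km.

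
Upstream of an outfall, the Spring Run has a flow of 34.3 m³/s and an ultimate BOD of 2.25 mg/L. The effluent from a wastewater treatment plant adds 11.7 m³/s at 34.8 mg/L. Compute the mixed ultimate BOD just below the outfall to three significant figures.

Flow-weighted mixing: C = (Q_r C_r + Q_w C_w)/(Q_r + Q_w)
= (34.3×2.25 + 11.7×34.8)/(34.3 + 11.7) = 484.3/46.00 = 10.53 mg/L.

10.5 mg/L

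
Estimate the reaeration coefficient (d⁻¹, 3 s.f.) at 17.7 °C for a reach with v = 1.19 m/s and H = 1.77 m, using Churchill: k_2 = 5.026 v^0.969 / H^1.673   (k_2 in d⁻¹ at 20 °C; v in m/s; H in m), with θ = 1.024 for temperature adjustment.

k_2 ≈ 2.17 d⁻¹

k_2(20) = 5.026 × 1.19^0.969 / 1.77^1.673 = 5.026 × 1.184 / 2.599 = 2.289 d⁻¹.
k_2(17.7) = 2.289 × 1.024^(17.7−20) = 2.289 × 0.9469 = 2.167 d⁻¹.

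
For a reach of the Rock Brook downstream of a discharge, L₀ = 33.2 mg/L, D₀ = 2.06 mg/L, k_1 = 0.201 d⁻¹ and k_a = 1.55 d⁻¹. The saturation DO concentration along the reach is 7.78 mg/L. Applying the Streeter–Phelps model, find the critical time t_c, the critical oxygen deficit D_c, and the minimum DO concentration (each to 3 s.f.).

With k_a/k_1 = 7.711 and 1 − D₀(k_a−k_1)/(k_1 L₀) = 0.5836,
t_c = ln(7.711 × 0.5836) / (1.55 − 0.201) = ln(4.500) / 1.349 = 1.504/1.349 = 1.115 d.
L(t_c) = L₀ e^(−k_1 t_c) = 33.2 × 0.7992 = 26.53 mg/L, and at the critical point k_a D_c = k_1 L, so D_c = (0.201/1.55) × 26.53 = 3.441 mg/L.
Minimum DO = C_s − D_c = 7.78 − 3.441 = 4.339 mg/L.

t_c ≈ 1.11 d; D_c ≈ 3.44 mg/L; min DO ≈ 4.34 mg/L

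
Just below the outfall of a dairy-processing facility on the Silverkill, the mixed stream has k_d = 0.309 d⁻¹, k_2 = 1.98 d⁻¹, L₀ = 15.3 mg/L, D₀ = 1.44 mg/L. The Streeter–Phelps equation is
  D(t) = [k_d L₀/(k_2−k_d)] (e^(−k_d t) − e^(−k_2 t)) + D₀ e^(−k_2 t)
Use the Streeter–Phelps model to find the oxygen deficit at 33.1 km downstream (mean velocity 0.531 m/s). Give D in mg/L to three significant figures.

Travel time t = x/v = 33.1 km / (0.531 m/s) = 33100 m / 0.531 m/s = 62340 s = 0.7215 d.
k_d L₀/(k_2−k_d) = 0.309×15.3/(1.98−0.309) = 4.728/1.671 = 2.829 mg/L.
e^(−k_d t) = e^(−0.309×0.7215) = 0.8002; e^(−k_2 t) = e^(−1.98×0.7215) = 0.2397.
D = 2.829 × (0.8002 − 0.2397) + 1.44 × 0.2397 = 1.586 + 0.3451 = 1.931 mg/L.

D ≈ 1.93 mg/L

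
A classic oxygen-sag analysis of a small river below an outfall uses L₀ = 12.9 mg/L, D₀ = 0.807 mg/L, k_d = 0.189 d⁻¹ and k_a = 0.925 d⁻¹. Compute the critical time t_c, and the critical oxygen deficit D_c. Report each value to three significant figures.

t_c ≈ 1.78 d; D_c ≈ 1.88 mg/L

t_c = [1/(k_a−k_d)] ln[(k_a/k_d)(1 − D₀(k_a−k_d)/(k_d L₀))]
= [1/(0.925−0.189)] ln[(0.925/0.189)(1 − 0.807×0.7360/(0.189×12.9))]
= (1/0.7360) ln[4.894 × 0.7564] = 1.359 × ln(3.702) = 1.359 × 1.309 = 1.778 d.
D_c = (k_d/k_a) L₀ e^(−k_d t_c) = (0.189/0.925) × 12.9 × e^(−0.189×1.778) = 0.2043 × 12.9 × 0.7145 = 1.883 mg/L.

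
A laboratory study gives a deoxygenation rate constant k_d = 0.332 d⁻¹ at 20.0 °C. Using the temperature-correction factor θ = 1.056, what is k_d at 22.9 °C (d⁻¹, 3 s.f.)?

k_d(T₂) = k_d(T₁) · θ^(T₂−T₁) = 0.332 × 1.056^(22.9−20.0)
= 0.332 × 1.056^2.90 = 0.332 × 1.171 = 0.3888 d⁻¹.

k_d ≈ 0.389 d⁻¹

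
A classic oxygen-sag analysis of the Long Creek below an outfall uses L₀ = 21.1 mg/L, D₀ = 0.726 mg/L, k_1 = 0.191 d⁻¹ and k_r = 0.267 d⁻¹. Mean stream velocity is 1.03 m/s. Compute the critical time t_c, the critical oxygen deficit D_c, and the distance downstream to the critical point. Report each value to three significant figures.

t_c ≈ 4.23 d; D_c ≈ 6.73 mg/L; x_c ≈ 376 km

With k_r/k_1 = 1.398 and 1 − D₀(k_r−k_1)/(k_1 L₀) = 0.9863,
t_c = ln(1.398 × 0.9863) / (0.267 − 0.191) = ln(1.379) / 0.07600 = 0.3212/0.07600 = 4.226 d.
L(t_c) = L₀ e^(−k_1 t_c) = 21.1 × 0.4461 = 9.413 mg/L, and at the critical point k_r D_c = k_1 L, so D_c = (0.191/0.267) × 9.413 = 6.734 mg/L.
x_c = v t_c = 1.03 m/s × 4.226 d × 86400 s/d = 376100 m ≈ 376 km.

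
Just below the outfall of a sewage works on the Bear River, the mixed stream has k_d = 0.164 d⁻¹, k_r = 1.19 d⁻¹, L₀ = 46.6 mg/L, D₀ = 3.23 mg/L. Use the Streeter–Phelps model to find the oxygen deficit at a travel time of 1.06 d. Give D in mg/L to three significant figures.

k_d L₀/(k_r−k_d) = 0.164×46.6/(1.19−0.164) = 7.642/1.026 = 7.449 mg/L.
e^(−k_d t) = e^(−0.164×1.060) = 0.8404; e^(−k_r t) = e^(−1.19×1.060) = 0.2833.
D = 7.449 × (0.8404 − 0.2833) + 3.23 × 0.2833 = 4.150 + 0.9149 = 5.065 mg/L.

D ≈ 5.07 mg/L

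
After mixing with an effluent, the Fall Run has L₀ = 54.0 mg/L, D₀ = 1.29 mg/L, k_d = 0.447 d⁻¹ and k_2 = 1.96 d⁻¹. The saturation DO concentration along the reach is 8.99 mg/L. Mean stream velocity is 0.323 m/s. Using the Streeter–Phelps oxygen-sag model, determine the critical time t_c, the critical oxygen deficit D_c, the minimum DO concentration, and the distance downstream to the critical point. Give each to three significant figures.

t_c ≈ 0.921 d; D_c ≈ 8.16 mg/L; min DO ≈ 0.832 mg/L; x_c ≈ 25.7 km

At the critical point dD/dt = 0, so k_d L₀ e^(−k_d t) = k_2 D. Substituting D(t) from the Streeter–Phelps equation and solving for t gives
t_c = ln[(k_2/k_d)(1 − D₀(k_2−k_d)/(k_d L₀))] / (k_2−k_d).
Here k_2−k_d = 1.513 d⁻¹ and 1 − D₀(k_2−k_d)/(k_d L₀) = 1 − 1.29×1.513/(0.447×54.0) = 0.9191, so
t_c = ln(4.385 × 0.9191) / 1.513 = 1.394 / 1.513 = 0.9212 d.
D_c = (k_d/k_2) L₀ e^(−k_d t_c) = (0.447/1.96) × 54.0 × e^(−0.447×0.9212) = 0.2281 × 54.0 × 0.6625 = 8.158 mg/L.
Minimum DO = C_s − D_c = 8.99 − 8.158 = 0.8316 mg/L.
x_c = v t_c = 0.323 m/s × 0.9212 d × 86400 s/d = 25710 m ≈ 25.7 km.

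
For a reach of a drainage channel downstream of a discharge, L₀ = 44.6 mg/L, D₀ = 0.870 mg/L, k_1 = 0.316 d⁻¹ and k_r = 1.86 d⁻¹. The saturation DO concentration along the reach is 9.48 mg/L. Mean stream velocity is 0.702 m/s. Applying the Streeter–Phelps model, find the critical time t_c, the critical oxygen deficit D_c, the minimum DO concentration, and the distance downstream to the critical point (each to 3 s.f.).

t_c = [1/(k_r−k_1)] ln[(k_r/k_1)(1 − D₀(k_r−k_1)/(k_1 L₀))]
= [1/(1.86−0.316)] ln[(1.86/0.316)(1 − 0.870×1.544/(0.316×44.6))]
= (1/1.544) ln[5.886 × 0.9047] = 0.6477 × ln(5.325) = 0.6477 × 1.672 = 1.083 d.
D_c = (k_1/k_r) L₀ e^(−k_1 t_c) = (0.316/1.86) × 44.6 × e^(−0.316×1.083) = 0.1699 × 44.6 × 0.7101 = 5.381 mg/L.
Minimum DO = C_s − D_c = 9.48 − 5.381 = 4.099 mg/L.
x_c = v t_c = 0.702 m/s × 1.083 d × 86400 s/d = 65700 m ≈ 65.7 km.

t_c ≈ 1.08 d; D_c ≈ 5.38 mg/L; min DO ≈ 4.10 mg/L; x_c ≈ 65.7 km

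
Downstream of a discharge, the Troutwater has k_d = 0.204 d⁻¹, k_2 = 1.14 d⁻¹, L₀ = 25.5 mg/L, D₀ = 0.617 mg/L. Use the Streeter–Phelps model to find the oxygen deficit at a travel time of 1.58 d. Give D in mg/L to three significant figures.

k_d L₀/(k_2−k_d) = 0.204×25.5/(1.14−0.204) = 5.202/0.9360 = 5.558 mg/L.
e^(−k_d t) = e^(−0.204×1.580) = 0.7245; e^(−k_2 t) = e^(−1.14×1.580) = 0.1651.
D = 5.558 × (0.7245 − 0.1651) + 0.617 × 0.1651 = 3.109 + 0.1019 = 3.211 mg/L.

D ≈ 3.21 mg/L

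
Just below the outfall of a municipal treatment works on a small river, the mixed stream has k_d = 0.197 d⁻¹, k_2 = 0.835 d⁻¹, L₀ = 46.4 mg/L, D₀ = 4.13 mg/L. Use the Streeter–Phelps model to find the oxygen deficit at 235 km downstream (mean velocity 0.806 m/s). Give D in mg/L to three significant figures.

D ≈ 6.76 mg/L

Travel time t = x/v = 235 km / (0.806 m/s) = 235000 m / 0.806 m/s = 291600 s = 3.375 d.
k_d L₀/(k_2−k_d) = 0.197×46.4/(0.835−0.197) = 9.141/0.6380 = 14.33 mg/L.
e^(−k_d t) = e^(−0.197×3.375) = 0.5144; e^(−k_2 t) = e^(−0.835×3.375) = 0.05974.
D = 14.33 × (0.5144 − 0.05974) + 4.13 × 0.05974 = 6.514 + 0.2467 = 6.761 mg/L.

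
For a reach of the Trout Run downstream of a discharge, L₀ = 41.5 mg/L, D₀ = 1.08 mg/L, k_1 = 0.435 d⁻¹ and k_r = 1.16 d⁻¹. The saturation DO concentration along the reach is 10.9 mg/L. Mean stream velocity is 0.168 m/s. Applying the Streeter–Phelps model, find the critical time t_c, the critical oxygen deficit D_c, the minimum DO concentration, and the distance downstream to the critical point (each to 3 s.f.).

With k_r/k_1 = 2.667 and 1 − D₀(k_r−k_1)/(k_1 L₀) = 0.9566,
t_c = ln(2.667 × 0.9566) / (1.16 − 0.435) = ln(2.551) / 0.7250 = 0.9365/0.7250 = 1.292 d.
D_c = (k_1/k_r) L₀ e^(−k_1 t_c) = (0.435/1.16) × 41.5 × e^(−0.435×1.292) = 0.3750 × 41.5 × 0.5701 = 8.873 mg/L.
Minimum DO = C_s − D_c = 10.9 − 8.873 = 2.027 mg/L.
x_c = v t_c = 0.168 m/s × 1.292 d × 86400 s/d = 18750 m ≈ 18.7 km.

t_c ≈ 1.29 d; D_c ≈ 8.87 mg/L; min DO ≈ 2.03 mg/L; x_c ≈ 18.7 km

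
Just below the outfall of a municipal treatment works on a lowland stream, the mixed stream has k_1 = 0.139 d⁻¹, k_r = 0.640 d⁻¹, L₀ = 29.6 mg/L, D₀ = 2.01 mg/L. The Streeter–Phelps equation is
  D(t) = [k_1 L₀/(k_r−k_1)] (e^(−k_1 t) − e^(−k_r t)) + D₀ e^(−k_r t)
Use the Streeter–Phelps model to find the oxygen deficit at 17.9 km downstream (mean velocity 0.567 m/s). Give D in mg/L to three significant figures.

D ≈ 2.90 mg/L

Travel time t = x/v = 17.9 km / (0.567 m/s) = 17900 m / 0.567 m/s = 31570 s = 0.3654 d.
k_1 L₀/(k_r−k_1) = 0.139×29.6/(0.640−0.139) = 4.114/0.5010 = 8.212 mg/L.
e^(−k_1 t) = e^(−0.139×0.3654) = 0.9505; e^(−k_r t) = e^(−0.640×0.3654) = 0.7915.
D = 8.212 × (0.9505 − 0.7915) + 2.01 × 0.7915 = 1.306 + 1.591 = 2.897 mg/L.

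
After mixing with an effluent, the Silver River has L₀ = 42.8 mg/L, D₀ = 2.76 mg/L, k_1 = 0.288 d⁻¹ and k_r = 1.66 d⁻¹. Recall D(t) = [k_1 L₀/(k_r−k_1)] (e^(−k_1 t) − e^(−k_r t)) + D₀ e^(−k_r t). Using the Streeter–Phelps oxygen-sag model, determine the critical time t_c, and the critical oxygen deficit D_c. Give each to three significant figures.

At the critical point dD/dt = 0, so k_1 L₀ e^(−k_1 t) = k_r D. Substituting D(t) from the Streeter–Phelps equation and solving for t gives
t_c = ln[(k_r/k_1)(1 − D₀(k_r−k_1)/(k_1 L₀))] / (k_r−k_1).
Here k_r−k_1 = 1.372 d⁻¹ and 1 − D₀(k_r−k_1)/(k_1 L₀) = 1 − 2.76×1.372/(0.288×42.8) = 0.6928, so
t_c = ln(5.764 × 0.6928) / 1.372 = 1.385 / 1.372 = 1.009 d.
D_c = (k_1/k_r) L₀ e^(−k_1 t_c) = (0.288/1.66) × 42.8 × e^(−0.288×1.009) = 0.1735 × 42.8 × 0.7478 = 5.553 mg/L.

t_c ≈ 1.01 d; D_c ≈ 5.55 mg/L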